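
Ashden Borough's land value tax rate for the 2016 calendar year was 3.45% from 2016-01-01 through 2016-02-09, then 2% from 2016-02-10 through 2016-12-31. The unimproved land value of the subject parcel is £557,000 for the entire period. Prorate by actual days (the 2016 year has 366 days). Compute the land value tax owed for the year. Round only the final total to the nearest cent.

£12,022.68

2016-01-01 to 2016-02-09: 40 days at 3.45% → £557,000 × 3.45% × 40/366 = £2,100.1639
2016-02-10 to 2016-12-31: 326 days at 2% → £557,000 × 2% × 326/366 = £9,922.5137
Total = £12,022.6776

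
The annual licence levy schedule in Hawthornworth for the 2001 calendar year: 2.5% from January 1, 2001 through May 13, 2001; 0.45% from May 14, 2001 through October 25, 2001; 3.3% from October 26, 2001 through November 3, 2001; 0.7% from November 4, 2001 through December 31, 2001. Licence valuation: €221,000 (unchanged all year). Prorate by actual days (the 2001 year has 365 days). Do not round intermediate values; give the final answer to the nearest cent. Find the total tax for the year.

January 1 – May 13, 2001: 133 days at 2.5% → €221,000 × 2.5% × 133/365 = €2,013.2192
May 14 – October 25, 2001: 165 days at 0.45% → €221,000 × 0.45% × 165/365 = €449.5685
October 26 – November 3, 2001: 9 days at 3.3% → €221,000 × 3.3% × 9/365 = €179.8274
November 4 – December 31, 2001: 58 days at 0.7% → €221,000 × 0.7% × 58/365 = €245.8247
Total = €2,888.4397

€2,888.44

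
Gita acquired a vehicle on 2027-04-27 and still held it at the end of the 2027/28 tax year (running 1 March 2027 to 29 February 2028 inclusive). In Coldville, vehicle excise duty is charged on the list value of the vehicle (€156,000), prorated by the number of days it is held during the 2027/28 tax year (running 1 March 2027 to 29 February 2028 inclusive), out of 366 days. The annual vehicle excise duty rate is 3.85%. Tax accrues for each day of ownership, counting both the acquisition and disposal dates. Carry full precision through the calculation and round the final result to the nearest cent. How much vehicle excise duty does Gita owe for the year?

Days held (2027-04-27 to 2028-02-29): 309 out of 366
Tax = €156,000 × 3.85% × 309/366 = €5,070.6393

€5,070.64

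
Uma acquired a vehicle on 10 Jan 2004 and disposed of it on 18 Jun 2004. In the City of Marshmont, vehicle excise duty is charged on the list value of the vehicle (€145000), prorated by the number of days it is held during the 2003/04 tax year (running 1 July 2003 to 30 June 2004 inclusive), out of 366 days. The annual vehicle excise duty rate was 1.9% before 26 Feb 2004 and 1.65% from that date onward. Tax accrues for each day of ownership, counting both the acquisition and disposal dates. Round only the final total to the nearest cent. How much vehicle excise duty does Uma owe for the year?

10 Jan – 25 Feb 2004: 47 days at 1.9% → €145000 × 1.9% × 47/366 = €353.7842
26 Feb – 18 Jun 2004: 114 days at 1.65% → €145000 × 1.65% × 114/366 = €745.2049
Total = €1098.9891

€1098.99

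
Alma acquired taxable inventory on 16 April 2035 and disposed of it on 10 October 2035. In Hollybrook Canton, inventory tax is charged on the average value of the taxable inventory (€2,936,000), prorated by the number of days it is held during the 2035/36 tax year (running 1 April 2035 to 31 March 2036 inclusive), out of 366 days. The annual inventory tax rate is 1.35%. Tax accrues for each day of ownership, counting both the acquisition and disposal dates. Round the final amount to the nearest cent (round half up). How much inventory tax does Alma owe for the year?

€19,276.52

Days held (16 April – 10 October 2035): 178 out of 366
Tax = €2,936,000 × 1.35% × 178/366 = €19,276.5246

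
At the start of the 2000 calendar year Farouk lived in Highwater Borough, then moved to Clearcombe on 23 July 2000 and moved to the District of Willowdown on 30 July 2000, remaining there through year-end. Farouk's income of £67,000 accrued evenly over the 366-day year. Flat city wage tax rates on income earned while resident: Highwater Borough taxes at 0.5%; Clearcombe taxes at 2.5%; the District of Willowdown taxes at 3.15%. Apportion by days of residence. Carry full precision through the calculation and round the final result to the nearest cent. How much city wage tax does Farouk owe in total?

Highwater Borough, 1 January – 22 July 2000: 204 days → £67,000 × 0.5% × 204/366 = £186.7213
Clearcombe, 23 July – 29 July 2000: 7 days → £67,000 × 2.5% × 7/366 = £32.0355
The District of Willowdown, 30 July – 31 December 2000: 155 days → £67,000 × 3.15% × 155/366 = £893.7910
Total = £1,112.5478

£1,112.55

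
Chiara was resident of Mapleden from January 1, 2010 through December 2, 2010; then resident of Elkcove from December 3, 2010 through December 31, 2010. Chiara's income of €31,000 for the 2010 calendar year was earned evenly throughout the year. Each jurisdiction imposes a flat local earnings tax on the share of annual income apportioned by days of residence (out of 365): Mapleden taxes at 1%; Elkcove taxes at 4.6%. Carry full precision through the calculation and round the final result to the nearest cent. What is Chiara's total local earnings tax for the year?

€398.67

Mapleden, January 1 – December 2, 2010: 336 days → €31,000 × 1% × 336/365 = €285.3699
Elkcove, December 3 – December 31, 2010: 29 days → €31,000 × 4.6% × 29/365 = €113.2986
Total = €398.6685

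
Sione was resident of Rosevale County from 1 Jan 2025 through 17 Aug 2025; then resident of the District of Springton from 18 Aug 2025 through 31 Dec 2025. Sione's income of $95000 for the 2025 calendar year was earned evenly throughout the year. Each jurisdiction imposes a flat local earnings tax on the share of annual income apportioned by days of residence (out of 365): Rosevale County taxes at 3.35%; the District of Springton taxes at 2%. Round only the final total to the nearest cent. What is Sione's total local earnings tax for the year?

$2704.64

Rosevale County, 1 Jan – 17 Aug 2025: 229 days → $95000 × 3.35% × 229/365 = $1996.6918
The District of Springton, 18 Aug – 31 Dec 2025: 136 days → $95000 × 2% × 136/365 = $707.9452
Total = $2704.6370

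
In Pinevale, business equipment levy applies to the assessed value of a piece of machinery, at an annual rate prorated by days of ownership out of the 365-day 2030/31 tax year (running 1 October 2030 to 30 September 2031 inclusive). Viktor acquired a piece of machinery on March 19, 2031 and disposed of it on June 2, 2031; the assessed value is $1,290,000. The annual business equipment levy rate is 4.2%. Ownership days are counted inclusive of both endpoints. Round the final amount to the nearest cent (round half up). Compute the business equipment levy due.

Days held (March 19 – June 2, 2031): 76 out of 365
Tax = $1,290,000 × 4.2% × 76/365 = $11,281.3151

$11,281.32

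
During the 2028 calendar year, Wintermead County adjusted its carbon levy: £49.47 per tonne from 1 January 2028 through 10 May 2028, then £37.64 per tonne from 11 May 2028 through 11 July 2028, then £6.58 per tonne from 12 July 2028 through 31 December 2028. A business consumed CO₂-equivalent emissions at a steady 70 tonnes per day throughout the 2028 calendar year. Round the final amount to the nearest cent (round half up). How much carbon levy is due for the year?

£696,681.30

1 January – 10 May 2028: 131 days × 70 tonnes/day = 9,170 tonnes at £49.47/tonne → £453,639.90
11 May – 11 July 2028: 62 days × 70 tonnes/day = 4,340 tonnes at £37.64/tonne → £163,357.60
12 July – 31 December 2028: 173 days × 70 tonnes/day = 12,110 tonnes at £6.58/tonne → £79,683.80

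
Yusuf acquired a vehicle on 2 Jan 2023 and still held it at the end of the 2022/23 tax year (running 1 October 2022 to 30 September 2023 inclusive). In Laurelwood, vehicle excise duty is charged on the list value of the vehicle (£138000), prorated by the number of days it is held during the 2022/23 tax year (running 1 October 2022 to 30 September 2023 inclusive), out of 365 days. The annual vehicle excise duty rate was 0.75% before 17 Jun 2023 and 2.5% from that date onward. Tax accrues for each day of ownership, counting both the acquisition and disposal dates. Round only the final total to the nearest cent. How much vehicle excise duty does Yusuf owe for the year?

£1472.63

2 Jan – 16 Jun 2023: 166 days at 0.75% → £138000 × 0.75% × 166/365 = £470.7123
17 Jun – 30 Sep 2023: 106 days at 2.5% → £138000 × 2.5% × 106/365 = £1001.9178
Total = £1472.6301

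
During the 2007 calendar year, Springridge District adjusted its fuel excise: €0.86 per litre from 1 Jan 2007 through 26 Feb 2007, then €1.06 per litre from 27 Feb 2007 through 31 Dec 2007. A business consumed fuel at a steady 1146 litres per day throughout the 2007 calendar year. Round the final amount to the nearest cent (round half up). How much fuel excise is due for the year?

1 Jan – 26 Feb 2007: 57 days × 1146 litres/day = 65,322 litres at €0.86/litre → €56,176.92
27 Feb – 31 Dec 2007: 308 days × 1146 litres/day = 352,968 litres at €1.06/litre → €374,146.08

€430,323.00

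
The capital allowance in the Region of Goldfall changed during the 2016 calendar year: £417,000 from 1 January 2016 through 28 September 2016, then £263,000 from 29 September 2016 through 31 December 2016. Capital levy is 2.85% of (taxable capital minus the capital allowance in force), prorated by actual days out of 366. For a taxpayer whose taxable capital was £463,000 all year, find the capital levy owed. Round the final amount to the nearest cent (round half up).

1 January – 28 September 2016: 272 days, exemption £417,000 → (£463,000 − £417,000) × 2.85% × 272/366 = £974.2951
29 September – 31 December 2016: 94 days, exemption £263,000 → (£463,000 − £263,000) × 2.85% × 94/366 = £1,463.9344
Total = £2,438.2295

£2,438.23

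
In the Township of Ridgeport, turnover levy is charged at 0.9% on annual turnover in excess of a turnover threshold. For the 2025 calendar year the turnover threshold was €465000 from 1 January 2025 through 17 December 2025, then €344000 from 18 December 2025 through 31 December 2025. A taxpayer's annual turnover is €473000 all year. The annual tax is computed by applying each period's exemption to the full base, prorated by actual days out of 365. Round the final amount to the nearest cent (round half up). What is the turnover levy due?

1 January – 17 December 2025: 351 days, exemption €465000 → (€473000 − €465000) × 0.9% × 351/365 = €69.2384
18 December – 31 December 2025: 14 days, exemption €344000 → (€473000 − €344000) × 0.9% × 14/365 = €44.5315
Total = €113.7699

€113.77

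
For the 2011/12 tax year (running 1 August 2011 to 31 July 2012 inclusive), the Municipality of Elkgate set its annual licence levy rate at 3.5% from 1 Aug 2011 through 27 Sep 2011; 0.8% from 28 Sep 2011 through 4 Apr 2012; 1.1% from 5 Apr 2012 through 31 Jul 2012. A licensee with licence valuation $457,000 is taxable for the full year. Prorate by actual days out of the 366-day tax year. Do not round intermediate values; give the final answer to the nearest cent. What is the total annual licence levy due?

1 Aug – 27 Sep 2011: 58 days at 3.5% → $457,000 × 3.5% × 58/366 = $2,534.7268
28 Sep 2011 – 4 Apr 2012: 190 days at 0.8% → $457,000 × 0.8% × 190/366 = $1,897.9235
5 Apr – 31 Jul 2012: 118 days at 1.1% → $457,000 × 1.1% × 118/366 = $1,620.7268
Total = $6,053.3770

$6,053.38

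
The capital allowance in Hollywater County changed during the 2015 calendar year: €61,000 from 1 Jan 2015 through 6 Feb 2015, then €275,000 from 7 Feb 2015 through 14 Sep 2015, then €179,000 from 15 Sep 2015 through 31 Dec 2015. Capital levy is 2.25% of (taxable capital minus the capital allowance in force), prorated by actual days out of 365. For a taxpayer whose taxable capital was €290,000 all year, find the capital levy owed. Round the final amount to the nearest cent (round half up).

1 Jan – 6 Feb 2015: 37 days, exemption €61,000 → (€290,000 − €61,000) × 2.25% × 37/365 = €522.3082
7 Feb – 14 Sep 2015: 220 days, exemption €275,000 → (€290,000 − €275,000) × 2.25% × 220/365 = €203.4247
15 Sep – 31 Dec 2015: 108 days, exemption €179,000 → (€290,000 − €179,000) × 2.25% × 108/365 = €738.9863
Total = €1,464.7192

€1,464.72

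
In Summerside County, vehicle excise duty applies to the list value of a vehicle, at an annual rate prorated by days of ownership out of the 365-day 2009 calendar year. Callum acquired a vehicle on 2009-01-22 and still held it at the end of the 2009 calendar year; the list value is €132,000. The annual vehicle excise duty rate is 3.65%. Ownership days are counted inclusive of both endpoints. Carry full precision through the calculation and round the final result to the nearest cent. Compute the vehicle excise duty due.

€4,540.80

Days held (2009-01-22 to 2009-12-31): 344 out of 365
Tax = €132,000 × 3.65% × 344/365 = €4,540.8000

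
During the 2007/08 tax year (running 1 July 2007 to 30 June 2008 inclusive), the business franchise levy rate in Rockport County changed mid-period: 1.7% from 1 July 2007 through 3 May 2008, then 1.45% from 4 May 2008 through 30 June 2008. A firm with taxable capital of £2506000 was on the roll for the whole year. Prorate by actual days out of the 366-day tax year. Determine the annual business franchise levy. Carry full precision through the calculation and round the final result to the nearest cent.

£41609.19

1 July 2007 – 3 May 2008: 308 days at 1.7% → £2506000 × 1.7% × 308/366 = £35850.8634
4 May – 30 June 2008: 58 days at 1.45% → £2506000 × 1.45% × 58/366 = £5758.3224
Total = £41609.1858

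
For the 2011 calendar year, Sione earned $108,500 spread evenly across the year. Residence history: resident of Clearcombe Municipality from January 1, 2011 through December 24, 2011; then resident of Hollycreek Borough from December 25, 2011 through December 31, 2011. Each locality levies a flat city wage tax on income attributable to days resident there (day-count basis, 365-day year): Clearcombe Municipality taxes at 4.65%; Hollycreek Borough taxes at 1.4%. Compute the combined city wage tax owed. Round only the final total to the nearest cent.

$4,977.62

Clearcombe Municipality, January 1 – December 24, 2011: 358 days → $108,500 × 4.65% × 358/365 = $4,948.4918
Hollycreek Borough, December 25 – December 31, 2011: 7 days → $108,500 × 1.4% × 7/365 = $29.1315
Total = $4,977.6233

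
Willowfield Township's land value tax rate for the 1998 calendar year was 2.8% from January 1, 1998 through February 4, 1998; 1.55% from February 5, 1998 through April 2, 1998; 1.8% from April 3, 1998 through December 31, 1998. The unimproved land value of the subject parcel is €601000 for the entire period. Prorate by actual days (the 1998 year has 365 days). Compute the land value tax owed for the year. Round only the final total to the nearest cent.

January 1 – February 4, 1998: 35 days at 2.8% → €601000 × 2.8% × 35/365 = €1613.6438
February 5 – April 2, 1998: 57 days at 1.55% → €601000 × 1.55% × 57/365 = €1454.7493
April 3 – December 31, 1998: 273 days at 1.8% → €601000 × 1.8% × 273/365 = €8091.2712
Total = €11159.6644

€11159.66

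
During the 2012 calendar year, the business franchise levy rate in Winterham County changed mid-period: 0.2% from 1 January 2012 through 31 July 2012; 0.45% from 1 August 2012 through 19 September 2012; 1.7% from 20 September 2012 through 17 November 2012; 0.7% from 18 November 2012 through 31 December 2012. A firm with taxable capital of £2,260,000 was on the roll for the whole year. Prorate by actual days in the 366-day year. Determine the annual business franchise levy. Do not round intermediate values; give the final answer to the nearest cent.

£12,115.08

1 January – 31 July 2012: 213 days at 0.2% → £2,260,000 × 0.2% × 213/366 = £2,630.4918
1 August – 19 September 2012: 50 days at 0.45% → £2,260,000 × 0.45% × 50/366 = £1,389.3443
20 September – 17 November 2012: 59 days at 1.7% → £2,260,000 × 1.7% × 59/366 = £6,193.3880
18 November – 31 December 2012: 44 days at 0.7% → £2,260,000 × 0.7% × 44/366 = £1,901.8579
Total = £12,115.0820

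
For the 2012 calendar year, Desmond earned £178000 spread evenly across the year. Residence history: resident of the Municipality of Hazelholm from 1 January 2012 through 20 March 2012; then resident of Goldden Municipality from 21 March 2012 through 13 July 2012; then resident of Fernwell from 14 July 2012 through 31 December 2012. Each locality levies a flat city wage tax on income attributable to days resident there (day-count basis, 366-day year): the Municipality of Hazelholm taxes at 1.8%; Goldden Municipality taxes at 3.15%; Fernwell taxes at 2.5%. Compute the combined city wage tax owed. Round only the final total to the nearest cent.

£4541.19

The Municipality of Hazelholm, 1 January – 20 March 2012: 80 days → £178000 × 1.8% × 80/366 = £700.3279
Goldden Municipality, 21 March – 13 July 2012: 115 days → £178000 × 3.15% × 115/366 = £1761.7623
Fernwell, 14 July – 31 December 2012: 171 days → £178000 × 2.5% × 171/366 = £2079.0984
Total = £4541.1885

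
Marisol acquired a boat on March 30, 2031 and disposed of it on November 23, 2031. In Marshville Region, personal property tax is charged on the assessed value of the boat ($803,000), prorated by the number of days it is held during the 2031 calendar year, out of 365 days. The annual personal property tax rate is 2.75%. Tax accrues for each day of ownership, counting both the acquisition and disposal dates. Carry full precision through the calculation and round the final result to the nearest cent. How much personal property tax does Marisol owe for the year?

$14,459.50

Days held (March 30 – November 23, 2031): 239 out of 365
Tax = $803,000 × 2.75% × 239/365 = $14,459.5000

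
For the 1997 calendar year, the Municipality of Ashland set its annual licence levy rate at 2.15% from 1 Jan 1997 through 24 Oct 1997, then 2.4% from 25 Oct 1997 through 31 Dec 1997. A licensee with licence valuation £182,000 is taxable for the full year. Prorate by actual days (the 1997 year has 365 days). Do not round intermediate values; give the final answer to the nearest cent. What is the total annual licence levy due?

1 Jan – 24 Oct 1997: 297 days at 2.15% → £182,000 × 2.15% × 297/365 = £3,184.0027
25 Oct – 31 Dec 1997: 68 days at 2.4% → £182,000 × 2.4% × 68/365 = £813.7644
Total = £3,997.7671

£3,997.77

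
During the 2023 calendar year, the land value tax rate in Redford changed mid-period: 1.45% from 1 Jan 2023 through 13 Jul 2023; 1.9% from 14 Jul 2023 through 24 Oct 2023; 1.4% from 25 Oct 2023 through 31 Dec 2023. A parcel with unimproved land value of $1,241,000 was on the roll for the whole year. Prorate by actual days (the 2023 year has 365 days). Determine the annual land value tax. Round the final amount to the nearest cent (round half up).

1 Jan – 13 Jul 2023: 194 days at 1.45% → $1,241,000 × 1.45% × 194/365 = $9,564.2000
14 Jul – 24 Oct 2023: 103 days at 1.9% → $1,241,000 × 1.9% × 103/365 = $6,653.8000
25 Oct – 31 Dec 2023: 68 days at 1.4% → $1,241,000 × 1.4% × 68/365 = $3,236.8000
Total = $19,454.8000

$19,454.80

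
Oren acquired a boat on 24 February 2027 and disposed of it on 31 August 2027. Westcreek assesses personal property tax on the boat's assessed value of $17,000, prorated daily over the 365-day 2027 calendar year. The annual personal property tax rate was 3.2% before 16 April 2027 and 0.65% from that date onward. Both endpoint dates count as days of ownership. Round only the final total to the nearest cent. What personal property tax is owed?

24 February – 15 April 2027: 51 days at 3.2% → $17,000 × 3.2% × 51/365 = $76.0110
16 April – 31 August 2027: 138 days at 0.65% → $17,000 × 0.65% × 138/365 = $41.7781
Total = $117.7890

$117.79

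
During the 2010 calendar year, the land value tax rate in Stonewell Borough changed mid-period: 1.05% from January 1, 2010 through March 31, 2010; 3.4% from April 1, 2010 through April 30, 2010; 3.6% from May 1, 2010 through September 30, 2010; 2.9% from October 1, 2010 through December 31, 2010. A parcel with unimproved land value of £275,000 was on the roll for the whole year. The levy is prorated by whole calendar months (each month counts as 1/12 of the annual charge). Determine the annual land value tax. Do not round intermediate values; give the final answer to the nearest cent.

£7,619.79

January 1 – March 31, 2010: 3 months at 1.05% → £275,000 × 1.05% × 3/12 = £721.8750
April 1 – April 30, 2010: 1 month at 3.4% → £275,000 × 3.4% × 1/12 = £779.1667
May 1 – September 30, 2010: 5 months at 3.6% → £275,000 × 3.6% × 5/12 = £4,125.0000
October 1 – December 31, 2010: 3 months at 2.9% → £275,000 × 2.9% × 3/12 = £1,993.7500
Total = £7,619.7917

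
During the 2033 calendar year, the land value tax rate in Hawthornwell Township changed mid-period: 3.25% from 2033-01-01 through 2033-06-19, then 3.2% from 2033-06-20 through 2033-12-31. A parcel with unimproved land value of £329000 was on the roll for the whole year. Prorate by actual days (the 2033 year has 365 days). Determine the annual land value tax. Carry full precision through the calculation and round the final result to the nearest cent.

2033-01-01 to 2033-06-19: 170 days at 3.25% → £329000 × 3.25% × 170/365 = £4980.0685
2033-06-20 to 2033-12-31: 195 days at 3.2% → £329000 × 3.2% × 195/365 = £5624.5479
Total = £10604.6164

£10604.62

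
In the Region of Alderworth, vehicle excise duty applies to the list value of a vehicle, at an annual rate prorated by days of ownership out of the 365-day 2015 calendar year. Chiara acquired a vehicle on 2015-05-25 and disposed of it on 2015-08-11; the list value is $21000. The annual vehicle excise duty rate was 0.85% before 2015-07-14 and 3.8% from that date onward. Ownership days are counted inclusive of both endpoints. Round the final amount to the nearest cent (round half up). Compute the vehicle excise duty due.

2015-05-25 to 2015-07-13: 50 days at 0.85% → $21000 × 0.85% × 50/365 = $24.4521
2015-07-14 to 2015-08-11: 29 days at 3.8% → $21000 × 3.8% × 29/365 = $63.4027
Total = $87.8548

$87.85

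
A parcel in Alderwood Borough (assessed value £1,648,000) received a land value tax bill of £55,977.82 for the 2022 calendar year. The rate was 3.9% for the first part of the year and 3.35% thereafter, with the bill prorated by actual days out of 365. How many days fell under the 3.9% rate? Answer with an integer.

Let d = days at the first rate; then 365 − d days at the second rate.
£1,648,000 × [3.9%·d + 3.35%·(365−d)] / 365 = £55,977.82
Solving gives d = 31, so the new rate took effect on February 1, 2022.

31 days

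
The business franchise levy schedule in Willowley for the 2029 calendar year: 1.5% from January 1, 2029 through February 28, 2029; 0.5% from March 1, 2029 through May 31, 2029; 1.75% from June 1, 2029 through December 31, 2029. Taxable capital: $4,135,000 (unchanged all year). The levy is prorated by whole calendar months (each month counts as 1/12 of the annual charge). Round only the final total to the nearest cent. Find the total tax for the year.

$57,717.71

January 1 – February 28, 2029: 2 months at 1.5% → $4,135,000 × 1.5% × 2/12 = $10,337.5000
March 1 – May 31, 2029: 3 months at 0.5% → $4,135,000 × 0.5% × 3/12 = $5,168.7500
June 1 – December 31, 2029: 7 months at 1.75% → $4,135,000 × 1.75% × 7/12 = $42,211.4583
Total = $57,717.7083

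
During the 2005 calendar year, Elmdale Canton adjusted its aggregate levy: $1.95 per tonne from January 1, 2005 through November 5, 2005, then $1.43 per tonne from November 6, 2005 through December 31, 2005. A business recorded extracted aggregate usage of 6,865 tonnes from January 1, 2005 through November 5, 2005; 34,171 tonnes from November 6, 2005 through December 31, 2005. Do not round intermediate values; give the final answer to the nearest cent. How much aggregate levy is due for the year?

$62251.28

January 1 – November 5, 2005: 6,865 tonnes at $1.95/tonne → $13386.75
November 6 – December 31, 2005: 34,171 tonnes at $1.43/tonne → $48864.53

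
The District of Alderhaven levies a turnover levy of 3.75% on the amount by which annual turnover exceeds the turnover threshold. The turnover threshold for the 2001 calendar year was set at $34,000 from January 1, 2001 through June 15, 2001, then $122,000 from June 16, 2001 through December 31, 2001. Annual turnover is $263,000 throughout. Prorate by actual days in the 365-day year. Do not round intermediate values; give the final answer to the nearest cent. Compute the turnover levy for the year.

January 1 – June 15, 2001: 166 days, exemption $34,000 → ($263,000 − $34,000) × 3.75% × 166/365 = $3,905.5479
June 16 – December 31, 2001: 199 days, exemption $122,000 → ($263,000 − $122,000) × 3.75% × 199/365 = $2,882.7740
Total = $6,788.3219

$6,788.32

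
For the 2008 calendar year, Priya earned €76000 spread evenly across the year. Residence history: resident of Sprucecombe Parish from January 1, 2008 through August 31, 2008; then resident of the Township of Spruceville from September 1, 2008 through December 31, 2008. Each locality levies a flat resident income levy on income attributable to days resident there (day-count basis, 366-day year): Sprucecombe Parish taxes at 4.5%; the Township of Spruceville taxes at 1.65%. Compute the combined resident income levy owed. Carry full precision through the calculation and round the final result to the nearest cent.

€2698.00

Sprucecombe Parish, January 1 – August 31, 2008: 244 days → €76000 × 4.5% × 244/366 = €2280.0000
The Township of Spruceville, September 1 – December 31, 2008: 122 days → €76000 × 1.65% × 122/366 = €418.0000
Total = €2698.0000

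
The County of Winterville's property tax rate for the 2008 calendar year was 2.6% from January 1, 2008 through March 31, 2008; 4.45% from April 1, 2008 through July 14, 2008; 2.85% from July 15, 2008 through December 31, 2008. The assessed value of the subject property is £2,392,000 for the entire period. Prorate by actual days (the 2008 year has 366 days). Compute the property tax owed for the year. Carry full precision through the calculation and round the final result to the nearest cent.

£77,664.84

January 1 – March 31, 2008: 91 days at 2.6% → £2,392,000 × 2.6% × 91/366 = £15,463.0383
April 1 – July 14, 2008: 105 days at 4.45% → £2,392,000 × 4.45% × 105/366 = £30,537.2131
July 15 – December 31, 2008: 170 days at 2.85% → £2,392,000 × 2.85% × 170/366 = £31,664.5902
Total = £77,664.8415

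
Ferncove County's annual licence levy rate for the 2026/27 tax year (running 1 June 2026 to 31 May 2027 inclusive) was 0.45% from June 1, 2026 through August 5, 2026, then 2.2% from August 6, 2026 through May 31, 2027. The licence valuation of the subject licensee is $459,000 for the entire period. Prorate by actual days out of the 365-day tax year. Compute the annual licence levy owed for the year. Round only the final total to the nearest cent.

June 1 – August 5, 2026: 66 days at 0.45% → $459,000 × 0.45% × 66/365 = $373.4877
August 6, 2026 – May 31, 2027: 299 days at 2.2% → $459,000 × 2.2% × 299/365 = $8,272.0603
Total = $8,645.5479

$8,645.55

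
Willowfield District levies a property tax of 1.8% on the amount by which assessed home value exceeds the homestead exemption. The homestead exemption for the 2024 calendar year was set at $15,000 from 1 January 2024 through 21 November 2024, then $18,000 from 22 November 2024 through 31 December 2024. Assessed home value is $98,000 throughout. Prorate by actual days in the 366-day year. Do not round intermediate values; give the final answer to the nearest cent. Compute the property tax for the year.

1 January – 21 November 2024: 326 days, exemption $15,000 → ($98,000 − $15,000) × 1.8% × 326/366 = $1,330.7213
22 November – 31 December 2024: 40 days, exemption $18,000 → ($98,000 − $18,000) × 1.8% × 40/366 = $157.3770
Total = $1,488.0984

$1,488.10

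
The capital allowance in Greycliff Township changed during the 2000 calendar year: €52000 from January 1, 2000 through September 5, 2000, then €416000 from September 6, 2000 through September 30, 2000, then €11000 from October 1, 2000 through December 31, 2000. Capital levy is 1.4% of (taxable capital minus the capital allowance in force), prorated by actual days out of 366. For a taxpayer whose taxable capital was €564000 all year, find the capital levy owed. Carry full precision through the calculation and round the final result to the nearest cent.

January 1 – September 5, 2000: 249 days, exemption €52000 → (€564000 − €52000) × 1.4% × 249/366 = €4876.5902
September 6 – September 30, 2000: 25 days, exemption €416000 → (€564000 − €416000) × 1.4% × 25/366 = €141.5301
October 1 – December 31, 2000: 92 days, exemption €11000 → (€564000 − €11000) × 1.4% × 92/366 = €1946.0765
Total = €6964.1967

€6964.20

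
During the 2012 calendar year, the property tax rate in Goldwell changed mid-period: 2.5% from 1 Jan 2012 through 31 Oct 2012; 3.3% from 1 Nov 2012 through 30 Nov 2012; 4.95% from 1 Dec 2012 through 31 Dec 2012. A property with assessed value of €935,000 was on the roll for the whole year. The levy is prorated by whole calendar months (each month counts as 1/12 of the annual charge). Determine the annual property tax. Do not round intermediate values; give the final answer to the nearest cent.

€25,907.29

1 Jan – 31 Oct 2012: 10 months at 2.5% → €935,000 × 2.5% × 10/12 = €19,479.1667
1 Nov – 30 Nov 2012: 1 month at 3.3% → €935,000 × 3.3% × 1/12 = €2,571.2500
1 Dec – 31 Dec 2012: 1 month at 4.95% → €935,000 × 4.95% × 1/12 = €3,856.8750
Total = €25,907.2917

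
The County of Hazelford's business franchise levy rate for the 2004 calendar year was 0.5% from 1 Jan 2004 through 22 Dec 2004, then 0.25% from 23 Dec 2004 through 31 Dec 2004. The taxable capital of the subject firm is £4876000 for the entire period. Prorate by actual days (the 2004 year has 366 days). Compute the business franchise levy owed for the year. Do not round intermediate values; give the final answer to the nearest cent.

1 Jan – 22 Dec 2004: 357 days at 0.5% → £4876000 × 0.5% × 357/366 = £23780.4918
23 Dec – 31 Dec 2004: 9 days at 0.25% → £4876000 × 0.25% × 9/366 = £299.7541
Total = £24080.2459

£24080.25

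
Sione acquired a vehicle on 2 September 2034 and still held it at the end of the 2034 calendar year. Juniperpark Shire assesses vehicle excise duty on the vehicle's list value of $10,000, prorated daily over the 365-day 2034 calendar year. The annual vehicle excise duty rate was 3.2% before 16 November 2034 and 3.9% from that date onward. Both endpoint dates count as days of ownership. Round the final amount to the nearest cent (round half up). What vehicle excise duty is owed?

2 September – 15 November 2034: 75 days at 3.2% → $10,000 × 3.2% × 75/365 = $65.7534
16 November – 31 December 2034: 46 days at 3.9% → $10,000 × 3.9% × 46/365 = $49.1507
Total = $114.9041

$114.90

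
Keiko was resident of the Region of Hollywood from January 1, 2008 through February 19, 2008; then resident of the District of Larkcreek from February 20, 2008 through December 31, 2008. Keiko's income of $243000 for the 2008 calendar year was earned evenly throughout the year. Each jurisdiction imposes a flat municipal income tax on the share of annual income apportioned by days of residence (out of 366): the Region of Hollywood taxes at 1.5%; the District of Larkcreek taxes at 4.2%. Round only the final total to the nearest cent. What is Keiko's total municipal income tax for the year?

$9309.69

The Region of Hollywood, January 1 – February 19, 2008: 50 days → $243000 × 1.5% × 50/366 = $497.9508
The District of Larkcreek, February 20 – December 31, 2008: 316 days → $243000 × 4.2% × 316/366 = $8811.7377
Total = $9309.6885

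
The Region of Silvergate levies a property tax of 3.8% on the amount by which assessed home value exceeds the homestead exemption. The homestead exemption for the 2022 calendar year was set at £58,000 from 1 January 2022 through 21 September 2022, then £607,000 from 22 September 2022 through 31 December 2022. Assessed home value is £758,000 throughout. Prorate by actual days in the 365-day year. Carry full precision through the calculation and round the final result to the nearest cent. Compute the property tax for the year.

1 January – 21 September 2022: 264 days, exemption £58,000 → (£758,000 − £58,000) × 3.8% × 264/365 = £19,239.4521
22 September – 31 December 2022: 101 days, exemption £607,000 → (£758,000 − £607,000) × 3.8% × 101/365 = £1,587.7753
Total = £20,827.2274

£20,827.23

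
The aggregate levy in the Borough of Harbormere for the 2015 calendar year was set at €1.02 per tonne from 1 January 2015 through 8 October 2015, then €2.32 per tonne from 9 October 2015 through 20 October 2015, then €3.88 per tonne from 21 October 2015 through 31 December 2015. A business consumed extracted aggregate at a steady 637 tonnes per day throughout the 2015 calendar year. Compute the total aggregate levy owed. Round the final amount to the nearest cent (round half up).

€378263.34

1 January – 8 October 2015: 281 days × 637 tonnes/day = 178,997 tonnes at €1.02/tonne → €182576.94
9 October – 20 October 2015: 12 days × 637 tonnes/day = 7,644 tonnes at €2.32/tonne → €17734.08
21 October – 31 December 2015: 72 days × 637 tonnes/day = 45,864 tonnes at €3.88/tonne → €177952.32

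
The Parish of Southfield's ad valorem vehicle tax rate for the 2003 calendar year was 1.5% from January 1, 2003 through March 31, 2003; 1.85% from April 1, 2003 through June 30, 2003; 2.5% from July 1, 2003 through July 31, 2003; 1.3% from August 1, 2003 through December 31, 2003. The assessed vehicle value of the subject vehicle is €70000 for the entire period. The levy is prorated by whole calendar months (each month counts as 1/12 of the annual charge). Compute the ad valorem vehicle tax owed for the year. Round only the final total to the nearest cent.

January 1 – March 31, 2003: 3 months at 1.5% → €70000 × 1.5% × 3/12 = €262.5000
April 1 – June 30, 2003: 3 months at 1.85% → €70000 × 1.85% × 3/12 = €323.7500
July 1 – July 31, 2003: 1 month at 2.5% → €70000 × 2.5% × 1/12 = €145.8333
August 1 – December 31, 2003: 5 months at 1.3% → €70000 × 1.3% × 5/12 = €379.1667
Total = €1111.2500

€1111.25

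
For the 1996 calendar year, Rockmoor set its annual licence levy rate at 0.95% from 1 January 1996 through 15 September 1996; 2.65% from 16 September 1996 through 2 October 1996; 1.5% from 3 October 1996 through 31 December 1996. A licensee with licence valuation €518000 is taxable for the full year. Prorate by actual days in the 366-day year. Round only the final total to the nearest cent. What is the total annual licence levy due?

1 January – 15 September 1996: 259 days at 0.95% → €518000 × 0.95% × 259/366 = €3482.3470
16 September – 2 October 1996: 17 days at 2.65% → €518000 × 2.65% × 17/366 = €637.5929
3 October – 31 December 1996: 90 days at 1.5% → €518000 × 1.5% × 90/366 = €1910.6557
Total = €6030.5956

€6030.60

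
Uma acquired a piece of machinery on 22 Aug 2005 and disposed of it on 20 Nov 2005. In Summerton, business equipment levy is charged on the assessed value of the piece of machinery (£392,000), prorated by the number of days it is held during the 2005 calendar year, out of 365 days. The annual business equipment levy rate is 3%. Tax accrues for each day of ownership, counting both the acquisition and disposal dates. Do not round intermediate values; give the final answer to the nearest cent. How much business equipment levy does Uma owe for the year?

Days held (22 Aug – 20 Nov 2005): 91 out of 365
Tax = £392,000 × 3% × 91/365 = £2,931.9452

£2,931.95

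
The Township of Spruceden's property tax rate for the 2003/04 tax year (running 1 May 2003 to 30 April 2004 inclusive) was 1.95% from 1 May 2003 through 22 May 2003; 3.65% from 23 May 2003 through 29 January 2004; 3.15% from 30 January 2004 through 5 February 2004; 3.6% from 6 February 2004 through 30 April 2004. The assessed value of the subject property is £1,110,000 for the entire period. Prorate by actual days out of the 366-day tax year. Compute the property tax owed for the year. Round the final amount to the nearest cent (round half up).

£39,145.70

1 May – 22 May 2003: 22 days at 1.95% → £1,110,000 × 1.95% × 22/366 = £1,301.0656
23 May 2003 – 29 January 2004: 252 days at 3.65% → £1,110,000 × 3.65% × 252/366 = £27,895.5738
30 January – 5 February 2004: 7 days at 3.15% → £1,110,000 × 3.15% × 7/366 = £668.7295
6 February – 30 April 2004: 85 days at 3.6% → £1,110,000 × 3.6% × 85/366 = £9,280.3279
Total = £39,145.6967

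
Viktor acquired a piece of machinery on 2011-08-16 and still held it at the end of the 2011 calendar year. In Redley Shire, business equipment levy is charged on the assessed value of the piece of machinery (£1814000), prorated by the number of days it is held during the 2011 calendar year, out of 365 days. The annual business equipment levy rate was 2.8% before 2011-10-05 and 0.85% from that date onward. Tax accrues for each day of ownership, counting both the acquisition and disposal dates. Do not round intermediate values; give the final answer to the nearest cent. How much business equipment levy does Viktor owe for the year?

£10675.27

2011-08-16 to 2011-10-04: 50 days at 2.8% → £1814000 × 2.8% × 50/365 = £6957.8082
2011-10-05 to 2011-12-31: 88 days at 0.85% → £1814000 × 0.85% × 88/365 = £3717.4575
Total = £10675.2658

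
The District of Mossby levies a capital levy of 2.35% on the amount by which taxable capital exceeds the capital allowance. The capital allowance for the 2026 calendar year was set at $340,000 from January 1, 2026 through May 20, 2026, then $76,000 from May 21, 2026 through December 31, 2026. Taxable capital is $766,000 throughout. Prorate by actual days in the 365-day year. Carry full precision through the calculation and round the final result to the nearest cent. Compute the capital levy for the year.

January 1 – May 20, 2026: 140 days, exemption $340,000 → ($766,000 − $340,000) × 2.35% × 140/365 = $3,839.8356
May 21 – December 31, 2026: 225 days, exemption $76,000 → ($766,000 − $76,000) × 2.35% × 225/365 = $9,995.5479
Total = $13,835.3836

$13,835.38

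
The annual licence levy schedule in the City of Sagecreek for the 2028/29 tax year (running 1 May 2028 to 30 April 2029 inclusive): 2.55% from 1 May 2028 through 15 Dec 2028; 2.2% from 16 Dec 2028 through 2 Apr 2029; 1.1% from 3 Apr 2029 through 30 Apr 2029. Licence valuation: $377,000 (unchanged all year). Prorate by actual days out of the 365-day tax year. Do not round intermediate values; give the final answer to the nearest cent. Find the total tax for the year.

$8,803.72

1 May – 15 Dec 2028: 229 days at 2.55% → $377,000 × 2.55% × 229/365 = $6,031.4836
16 Dec 2028 – 2 Apr 2029: 108 days at 2.2% → $377,000 × 2.2% × 108/365 = $2,454.1151
3 Apr – 30 Apr 2029: 28 days at 1.1% → $377,000 × 1.1% × 28/365 = $318.1260
Total = $8,803.7247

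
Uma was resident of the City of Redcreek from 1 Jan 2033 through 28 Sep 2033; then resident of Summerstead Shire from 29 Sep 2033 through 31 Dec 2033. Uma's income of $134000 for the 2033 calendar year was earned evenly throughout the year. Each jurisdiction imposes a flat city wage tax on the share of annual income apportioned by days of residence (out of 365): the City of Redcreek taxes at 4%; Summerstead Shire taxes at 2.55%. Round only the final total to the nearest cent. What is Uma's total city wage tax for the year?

The City of Redcreek, 1 Jan – 28 Sep 2033: 271 days → $134000 × 4% × 271/365 = $3979.6164
Summerstead Shire, 29 Sep – 31 Dec 2033: 94 days → $134000 × 2.55% × 94/365 = $879.9945
Total = $4859.6110

$4859.61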